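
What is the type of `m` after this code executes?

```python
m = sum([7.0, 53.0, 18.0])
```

sum() of floats returns float

float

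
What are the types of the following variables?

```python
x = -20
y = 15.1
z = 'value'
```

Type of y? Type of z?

y is float; z is str

float, str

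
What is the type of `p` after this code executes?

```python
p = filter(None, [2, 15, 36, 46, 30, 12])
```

filter() returns a filter iterator object

filter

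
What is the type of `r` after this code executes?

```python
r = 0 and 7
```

'and' returns the first falsy value (0, which is int)

int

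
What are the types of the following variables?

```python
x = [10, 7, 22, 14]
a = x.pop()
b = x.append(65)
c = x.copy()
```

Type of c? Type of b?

list.copy() returns list; list.append() returns None

list, NoneType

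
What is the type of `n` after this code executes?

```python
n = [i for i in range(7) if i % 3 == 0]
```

A list comprehension [...] produces a list

list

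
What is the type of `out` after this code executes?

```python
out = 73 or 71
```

'or' returns the first truthy value (73, which is int)

int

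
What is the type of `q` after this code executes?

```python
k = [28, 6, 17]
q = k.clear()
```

list.clear() returns None

NoneType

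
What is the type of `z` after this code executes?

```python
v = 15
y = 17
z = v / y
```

int / int always returns float in Python 3 (15 / 17 = 0.882353)

float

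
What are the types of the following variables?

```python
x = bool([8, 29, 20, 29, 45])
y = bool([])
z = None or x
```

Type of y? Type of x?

bool() returns bool; bool() returns bool

bool, bool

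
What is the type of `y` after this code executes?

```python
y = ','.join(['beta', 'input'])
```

str.join() returns str

str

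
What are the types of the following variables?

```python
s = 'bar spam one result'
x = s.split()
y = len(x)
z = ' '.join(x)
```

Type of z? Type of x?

str.join() returns str; str.split() returns list

str, list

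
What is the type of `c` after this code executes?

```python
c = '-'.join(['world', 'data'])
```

str.join() returns str

str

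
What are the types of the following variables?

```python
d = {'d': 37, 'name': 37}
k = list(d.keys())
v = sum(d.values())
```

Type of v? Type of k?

sum of int values returns int; list(...) returns list

int, list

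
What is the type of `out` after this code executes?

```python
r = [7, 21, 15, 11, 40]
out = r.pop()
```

list.pop() returns the popped element (int here)

int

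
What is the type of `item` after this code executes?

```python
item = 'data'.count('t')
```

str.count() returns int

int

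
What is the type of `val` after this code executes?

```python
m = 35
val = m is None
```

'is' comparison returns bool

bool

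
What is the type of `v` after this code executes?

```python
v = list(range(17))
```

list(range(...)) returns list

list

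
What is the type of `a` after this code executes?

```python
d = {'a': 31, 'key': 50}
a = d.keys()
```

.keys() returns a dict_keys view object

dict_keys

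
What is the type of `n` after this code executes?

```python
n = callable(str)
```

callable() returns bool

bool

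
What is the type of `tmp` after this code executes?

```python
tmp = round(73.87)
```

round() with no ndigits arg returns int

int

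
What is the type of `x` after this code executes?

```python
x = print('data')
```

print() returns None

NoneType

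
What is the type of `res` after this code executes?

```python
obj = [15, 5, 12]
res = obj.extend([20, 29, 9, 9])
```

list.extend() returns None

NoneType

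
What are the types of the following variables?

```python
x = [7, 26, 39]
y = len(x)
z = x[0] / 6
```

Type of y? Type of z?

len() returns int; int / int returns float

int, float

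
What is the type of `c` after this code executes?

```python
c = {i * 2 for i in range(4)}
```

A set comprehension {expr for x in iterable} produces a set

set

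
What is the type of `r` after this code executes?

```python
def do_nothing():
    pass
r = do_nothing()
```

A function with no return statement returns None

NoneType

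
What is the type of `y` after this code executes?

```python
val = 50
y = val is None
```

'is' comparison returns bool

bool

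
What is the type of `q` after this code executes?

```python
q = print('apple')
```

print() returns None

NoneType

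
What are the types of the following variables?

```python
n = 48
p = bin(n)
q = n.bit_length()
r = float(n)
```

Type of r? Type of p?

float() returns float; bin() returns str

float, str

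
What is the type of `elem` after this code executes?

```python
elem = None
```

None has type NoneType

NoneType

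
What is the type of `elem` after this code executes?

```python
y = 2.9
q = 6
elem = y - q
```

float - int returns float (2.9 - 6 = -3.1)

float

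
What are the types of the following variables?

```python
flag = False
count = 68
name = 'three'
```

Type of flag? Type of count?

flag is bool; count is int

bool, int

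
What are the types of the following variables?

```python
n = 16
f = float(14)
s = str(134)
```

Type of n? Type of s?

n is int; s is str

int, str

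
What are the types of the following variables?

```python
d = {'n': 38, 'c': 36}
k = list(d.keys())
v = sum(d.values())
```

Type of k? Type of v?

list(...) returns list; sum of int values returns int

list, int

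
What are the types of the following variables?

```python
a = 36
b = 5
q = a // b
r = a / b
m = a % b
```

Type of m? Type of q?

int % int returns int; int // int returns int

int, int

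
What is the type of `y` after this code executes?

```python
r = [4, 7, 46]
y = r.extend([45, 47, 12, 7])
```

list.extend() returns None

NoneType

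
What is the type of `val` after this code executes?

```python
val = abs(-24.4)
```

abs() of float returns float

float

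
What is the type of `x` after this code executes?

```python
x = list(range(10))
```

list(range(...)) returns list

list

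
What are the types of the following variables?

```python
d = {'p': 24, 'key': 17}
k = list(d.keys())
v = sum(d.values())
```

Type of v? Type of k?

sum of int values returns int; list(...) returns list

int, list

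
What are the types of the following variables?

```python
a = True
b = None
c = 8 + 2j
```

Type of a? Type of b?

a is bool; b is NoneType

bool, NoneType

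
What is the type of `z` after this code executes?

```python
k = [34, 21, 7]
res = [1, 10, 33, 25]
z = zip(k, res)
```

zip() returns a zip iterator object

zip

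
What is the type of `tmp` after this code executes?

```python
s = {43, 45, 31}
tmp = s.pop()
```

Popping from a set of ints returns int

int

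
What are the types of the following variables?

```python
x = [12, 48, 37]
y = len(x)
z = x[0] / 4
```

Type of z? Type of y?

int / int returns float; len() returns int

float, int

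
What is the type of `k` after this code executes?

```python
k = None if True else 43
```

Ternary: condition is True, if branch (None) taken → NoneType

NoneType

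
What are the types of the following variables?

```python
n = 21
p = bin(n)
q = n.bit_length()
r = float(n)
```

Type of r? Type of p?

float() returns float; bin() returns str

float, str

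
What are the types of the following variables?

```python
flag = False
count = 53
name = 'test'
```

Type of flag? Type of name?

flag is bool; name is str

bool, str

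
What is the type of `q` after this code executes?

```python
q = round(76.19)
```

round() with no ndigits arg returns int

int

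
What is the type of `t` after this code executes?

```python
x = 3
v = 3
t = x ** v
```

int ** positive int returns int (3 ** 3 = 27)

int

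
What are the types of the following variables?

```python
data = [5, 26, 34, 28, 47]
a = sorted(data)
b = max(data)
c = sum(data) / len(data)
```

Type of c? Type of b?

int / int returns float; max of ints returns int

float, int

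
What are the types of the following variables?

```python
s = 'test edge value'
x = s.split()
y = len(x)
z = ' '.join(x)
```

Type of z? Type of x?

str.join() returns str; str.split() returns list

str, list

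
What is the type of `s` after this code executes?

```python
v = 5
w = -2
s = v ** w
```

int ** negative int returns float

float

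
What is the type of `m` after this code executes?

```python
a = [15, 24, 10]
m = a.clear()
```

list.clear() returns None

NoneType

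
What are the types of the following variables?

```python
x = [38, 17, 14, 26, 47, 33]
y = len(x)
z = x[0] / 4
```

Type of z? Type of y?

int / int returns float; len() returns int

float, int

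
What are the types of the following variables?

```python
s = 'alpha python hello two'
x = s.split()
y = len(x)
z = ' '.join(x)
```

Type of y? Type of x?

len() returns int; str.split() returns list

int, list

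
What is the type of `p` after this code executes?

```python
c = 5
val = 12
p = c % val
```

int % int returns int (5 % 12 = 5)

int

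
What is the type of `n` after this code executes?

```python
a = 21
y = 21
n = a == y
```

Equality comparison returns bool

bool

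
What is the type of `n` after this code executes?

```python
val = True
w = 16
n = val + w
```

bool + int returns int (True is 1, so 1 + 16 = 17)

int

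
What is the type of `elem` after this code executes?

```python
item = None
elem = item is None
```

'is' comparison returns bool

bool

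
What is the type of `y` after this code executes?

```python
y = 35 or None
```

'or' returns first truthy value (35, int)

int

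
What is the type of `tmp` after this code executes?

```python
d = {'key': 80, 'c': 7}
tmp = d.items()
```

dict.items() returns a dict_items view

dict_items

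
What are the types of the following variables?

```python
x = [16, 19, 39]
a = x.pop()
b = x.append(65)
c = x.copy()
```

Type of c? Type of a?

list.copy() returns list; list.pop() returns the element (int)

list, int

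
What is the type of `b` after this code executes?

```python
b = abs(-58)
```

abs() of int returns int

int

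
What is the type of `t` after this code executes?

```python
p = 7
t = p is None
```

'is' comparison returns bool

bool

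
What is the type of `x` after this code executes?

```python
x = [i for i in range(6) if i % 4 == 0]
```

A list comprehension [...] produces a list

list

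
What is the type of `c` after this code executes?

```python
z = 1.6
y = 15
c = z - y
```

float - int returns float (1.6 - 15 = -13.4)

float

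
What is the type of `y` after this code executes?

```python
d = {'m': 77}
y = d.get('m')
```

dict.get() returns the value (int) when key is found

int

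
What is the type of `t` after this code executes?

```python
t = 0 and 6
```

'and' returns the first falsy value (0, which is int)

int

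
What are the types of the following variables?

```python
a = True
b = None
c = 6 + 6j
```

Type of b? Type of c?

b is NoneType; c is complex

NoneType, complex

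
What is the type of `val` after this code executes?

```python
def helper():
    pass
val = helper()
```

A function with no return statement returns None

NoneType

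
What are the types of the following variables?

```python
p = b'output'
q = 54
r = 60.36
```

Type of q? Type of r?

q is int; r is float

int, float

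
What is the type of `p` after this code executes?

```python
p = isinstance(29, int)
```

isinstance() returns bool

bool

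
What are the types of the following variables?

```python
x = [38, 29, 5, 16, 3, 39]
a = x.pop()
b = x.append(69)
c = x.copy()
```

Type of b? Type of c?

list.append() returns None; list.copy() returns list

NoneType, list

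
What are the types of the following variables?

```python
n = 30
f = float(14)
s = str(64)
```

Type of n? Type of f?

n is int; f is float

int, float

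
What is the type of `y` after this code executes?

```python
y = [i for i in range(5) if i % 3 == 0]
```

A list comprehension [...] produces a list

list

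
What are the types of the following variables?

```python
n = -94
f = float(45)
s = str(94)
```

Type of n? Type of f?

n is int; f is float

int, float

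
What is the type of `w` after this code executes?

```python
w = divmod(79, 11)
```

divmod() returns a tuple (quotient, remainder)

tuple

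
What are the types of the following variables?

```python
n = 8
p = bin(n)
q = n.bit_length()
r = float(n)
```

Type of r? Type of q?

float() returns float; int.bit_length() returns int

float, int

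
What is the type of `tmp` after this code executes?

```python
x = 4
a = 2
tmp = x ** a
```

int ** positive int returns int (4 ** 2 = 16)

int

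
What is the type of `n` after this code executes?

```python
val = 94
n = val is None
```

'is' comparison returns bool

bool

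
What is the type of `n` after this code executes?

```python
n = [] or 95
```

'or' returns first truthy value (95, which is int)

int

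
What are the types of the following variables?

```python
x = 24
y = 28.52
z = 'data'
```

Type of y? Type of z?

y is float; z is str

float, str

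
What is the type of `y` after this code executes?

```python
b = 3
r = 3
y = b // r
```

int // int returns int (3 // 3 = 1)

int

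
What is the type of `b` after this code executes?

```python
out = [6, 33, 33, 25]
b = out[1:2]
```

Slicing a list always returns a list

list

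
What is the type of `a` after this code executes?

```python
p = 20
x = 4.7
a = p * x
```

int * float returns float (20 * 4.7 = 94.0)

float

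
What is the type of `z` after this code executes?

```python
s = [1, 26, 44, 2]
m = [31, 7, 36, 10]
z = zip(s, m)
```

zip() returns a zip iterator object

zip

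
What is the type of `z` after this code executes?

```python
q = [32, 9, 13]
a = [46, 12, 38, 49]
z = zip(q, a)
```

zip() returns a zip iterator object

zip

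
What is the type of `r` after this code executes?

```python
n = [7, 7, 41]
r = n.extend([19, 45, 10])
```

list.extend() returns None

NoneType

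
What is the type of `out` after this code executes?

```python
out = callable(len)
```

callable() returns bool

bool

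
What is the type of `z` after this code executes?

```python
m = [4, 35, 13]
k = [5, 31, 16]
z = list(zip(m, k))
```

list(zip(...)) returns a list of tuples

list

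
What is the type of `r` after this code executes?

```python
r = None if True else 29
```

Ternary: condition is True, if branch (None) taken → NoneType

NoneType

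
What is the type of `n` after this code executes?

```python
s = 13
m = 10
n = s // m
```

int // int returns int (13 // 10 = 1)

int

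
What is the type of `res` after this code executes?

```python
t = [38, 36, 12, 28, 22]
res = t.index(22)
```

list.index() returns int

int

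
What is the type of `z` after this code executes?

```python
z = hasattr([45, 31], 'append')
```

hasattr() returns bool

bool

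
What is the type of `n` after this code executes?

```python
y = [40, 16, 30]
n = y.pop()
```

list.pop() returns the popped element (int here)

int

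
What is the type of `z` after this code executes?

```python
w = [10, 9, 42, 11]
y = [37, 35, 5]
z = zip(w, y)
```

zip() returns a zip iterator object

zip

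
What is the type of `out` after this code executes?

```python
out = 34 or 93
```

'or' returns the first truthy value (34, which is int)

int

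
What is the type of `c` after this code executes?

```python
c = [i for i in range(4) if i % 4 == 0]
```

A list comprehension [...] produces a list

list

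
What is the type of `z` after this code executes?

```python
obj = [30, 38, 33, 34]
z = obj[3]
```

Indexing a list of ints returns int (obj[3] = 34)

int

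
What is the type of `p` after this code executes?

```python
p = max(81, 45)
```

max() of ints returns int

int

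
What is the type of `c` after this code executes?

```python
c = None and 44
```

'and' returns first falsy value (None)

NoneType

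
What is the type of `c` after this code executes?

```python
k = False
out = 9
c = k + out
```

bool + int returns int (False is 0, so 0 + 9 = 9)

int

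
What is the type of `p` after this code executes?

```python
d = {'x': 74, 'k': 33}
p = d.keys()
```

.keys() returns a dict_keys view object

dict_keys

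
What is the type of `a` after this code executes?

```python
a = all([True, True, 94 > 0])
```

all() returns bool

bool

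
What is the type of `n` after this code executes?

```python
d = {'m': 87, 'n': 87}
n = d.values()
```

.values() returns a dict_values view object

dict_values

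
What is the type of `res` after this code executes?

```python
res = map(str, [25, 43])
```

map() returns a map iterator object

map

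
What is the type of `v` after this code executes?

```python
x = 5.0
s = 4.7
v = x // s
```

float // float returns float (floor division preserves float type)

float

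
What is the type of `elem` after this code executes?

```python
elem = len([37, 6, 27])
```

len() always returns int

int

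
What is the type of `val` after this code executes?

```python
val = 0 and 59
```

'and' returns the first falsy value (0, which is int)

int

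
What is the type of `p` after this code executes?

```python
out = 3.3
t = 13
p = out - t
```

float - int returns float (3.3 - 13 = -9.7)

float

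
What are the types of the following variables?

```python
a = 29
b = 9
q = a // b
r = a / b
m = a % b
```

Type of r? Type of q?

int / int returns float; int // int returns int

float, int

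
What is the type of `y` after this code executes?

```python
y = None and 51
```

'and' returns first falsy value (None)

NoneType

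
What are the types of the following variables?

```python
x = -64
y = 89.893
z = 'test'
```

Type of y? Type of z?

y is float; z is str

float, str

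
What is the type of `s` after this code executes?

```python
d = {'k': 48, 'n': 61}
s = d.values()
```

.values() returns a dict_values view object

dict_values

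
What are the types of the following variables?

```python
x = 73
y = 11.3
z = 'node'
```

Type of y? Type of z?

y is float; z is str

float, str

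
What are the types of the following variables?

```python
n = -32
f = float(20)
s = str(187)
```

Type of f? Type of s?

f is float; s is str

float, str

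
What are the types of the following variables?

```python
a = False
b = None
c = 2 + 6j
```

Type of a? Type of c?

a is bool; c is complex

bool, complex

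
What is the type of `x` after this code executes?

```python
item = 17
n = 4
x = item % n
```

int % int returns int (17 % 4 = 1)

int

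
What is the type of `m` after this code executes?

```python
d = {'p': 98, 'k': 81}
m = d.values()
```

.values() returns a dict_values view object

dict_values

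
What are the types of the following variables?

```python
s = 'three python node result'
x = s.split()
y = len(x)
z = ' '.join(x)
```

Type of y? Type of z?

len() returns int; str.join() returns str

int, str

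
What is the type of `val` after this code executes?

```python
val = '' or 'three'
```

'or' returns first truthy value ('three', which is str)

str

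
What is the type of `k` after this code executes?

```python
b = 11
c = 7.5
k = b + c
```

int + float returns float (11 + 7.5 = 18.5)

float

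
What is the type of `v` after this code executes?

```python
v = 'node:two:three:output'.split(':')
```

str.split() returns list

list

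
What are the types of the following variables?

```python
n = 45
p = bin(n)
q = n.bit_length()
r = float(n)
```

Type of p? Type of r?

bin() returns str; float() returns float

str, float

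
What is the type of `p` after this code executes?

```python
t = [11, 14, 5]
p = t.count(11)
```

list.count() returns int

int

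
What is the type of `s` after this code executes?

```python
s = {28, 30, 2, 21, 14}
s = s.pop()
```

Popping from a set of ints returns int

int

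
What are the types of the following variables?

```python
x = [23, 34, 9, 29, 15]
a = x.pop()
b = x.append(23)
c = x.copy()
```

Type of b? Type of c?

list.append() returns None; list.copy() returns list

NoneType, list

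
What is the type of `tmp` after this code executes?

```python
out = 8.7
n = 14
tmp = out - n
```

float - int returns float (8.7 - 14 = -5.3)

float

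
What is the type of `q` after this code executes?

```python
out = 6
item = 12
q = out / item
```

int / int always returns float in Python 3 (6 / 12 = 0.5)

float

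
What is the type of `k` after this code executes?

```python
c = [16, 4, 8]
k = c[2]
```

Indexing a list of ints returns int (c[2] = 8)

int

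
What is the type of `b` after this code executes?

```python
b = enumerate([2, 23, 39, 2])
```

enumerate() returns an enumerate iterator object

enumerate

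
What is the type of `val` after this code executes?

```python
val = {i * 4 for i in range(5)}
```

A set comprehension {expr for x in iterable} produces a set

set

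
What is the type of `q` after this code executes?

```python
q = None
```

None has type NoneType

NoneType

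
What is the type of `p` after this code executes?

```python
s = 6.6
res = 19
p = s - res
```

float - int returns float (6.6 - 19 = -12.4)

float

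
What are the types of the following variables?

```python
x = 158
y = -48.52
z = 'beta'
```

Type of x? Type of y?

x is int; y is float

int, float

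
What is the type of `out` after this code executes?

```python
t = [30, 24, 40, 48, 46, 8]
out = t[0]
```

Indexing a list of ints returns int (t[0] = 30)

int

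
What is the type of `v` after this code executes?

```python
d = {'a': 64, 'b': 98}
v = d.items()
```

dict.items() returns a dict_items view

dict_items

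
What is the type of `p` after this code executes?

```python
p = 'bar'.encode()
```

str.encode() returns bytes

bytes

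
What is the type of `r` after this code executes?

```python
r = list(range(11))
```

list(range(...)) returns list

list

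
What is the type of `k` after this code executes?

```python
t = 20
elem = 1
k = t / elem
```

int / int always returns float in Python 3 (20 / 1 = 20)

float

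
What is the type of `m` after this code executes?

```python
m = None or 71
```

'or' with None returns the other value (71, int)

int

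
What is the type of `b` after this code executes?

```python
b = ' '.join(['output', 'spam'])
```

str.join() returns str

str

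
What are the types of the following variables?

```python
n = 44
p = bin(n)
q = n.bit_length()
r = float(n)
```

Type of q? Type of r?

int.bit_length() returns int; float() returns float

int, float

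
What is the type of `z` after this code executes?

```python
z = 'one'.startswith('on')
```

str.startswith() returns bool

bool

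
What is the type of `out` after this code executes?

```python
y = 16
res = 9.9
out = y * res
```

int * float returns float (16 * 9.9 = 158.4)

float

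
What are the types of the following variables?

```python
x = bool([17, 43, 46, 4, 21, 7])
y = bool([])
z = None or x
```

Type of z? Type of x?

None or <bool> returns the bool; bool() returns bool

bool, bool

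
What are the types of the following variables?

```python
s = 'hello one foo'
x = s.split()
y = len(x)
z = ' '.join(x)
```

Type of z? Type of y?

str.join() returns str; len() returns int

str, int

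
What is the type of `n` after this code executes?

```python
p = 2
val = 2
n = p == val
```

Equality comparison returns bool

bool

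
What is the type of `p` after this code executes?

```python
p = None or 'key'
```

'or' with None returns the other value ('key', str)

str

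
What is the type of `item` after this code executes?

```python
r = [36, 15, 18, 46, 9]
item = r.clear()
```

list.clear() returns None

NoneType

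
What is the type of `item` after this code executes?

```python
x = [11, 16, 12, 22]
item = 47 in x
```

'in' operator returns bool

bool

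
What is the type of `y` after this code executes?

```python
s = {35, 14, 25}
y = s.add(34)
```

set.add() returns None (mutates in place)

NoneType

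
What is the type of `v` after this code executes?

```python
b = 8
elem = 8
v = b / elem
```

int / int always returns float in Python 3 (8 / 8 = 1)

float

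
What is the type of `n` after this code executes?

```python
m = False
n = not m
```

'not' always returns bool

bool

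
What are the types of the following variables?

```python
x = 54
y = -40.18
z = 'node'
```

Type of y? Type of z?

y is float; z is str

float, str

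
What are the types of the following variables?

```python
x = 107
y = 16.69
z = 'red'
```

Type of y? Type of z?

y is float; z is str

float, str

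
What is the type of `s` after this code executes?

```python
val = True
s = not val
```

'not' always returns bool

bool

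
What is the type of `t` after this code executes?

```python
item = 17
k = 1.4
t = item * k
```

int * float returns float (17 * 1.4 = 23.8)

float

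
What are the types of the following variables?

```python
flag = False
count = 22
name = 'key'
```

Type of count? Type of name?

count is int; name is str

int, str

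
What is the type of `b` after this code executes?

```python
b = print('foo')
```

print() returns None

NoneType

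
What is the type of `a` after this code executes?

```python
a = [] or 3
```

'or' returns first truthy value (3, which is int)

int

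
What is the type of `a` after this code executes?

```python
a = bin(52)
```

bin() returns str representation

str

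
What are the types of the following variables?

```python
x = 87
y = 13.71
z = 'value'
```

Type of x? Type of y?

x is int; y is float

int, float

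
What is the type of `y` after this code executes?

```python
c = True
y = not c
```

'not' always returns bool

bool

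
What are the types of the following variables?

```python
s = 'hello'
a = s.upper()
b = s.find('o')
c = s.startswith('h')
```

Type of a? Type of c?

str.upper() returns str; str.startswith() returns bool

str, bool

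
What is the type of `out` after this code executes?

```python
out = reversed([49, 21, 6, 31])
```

reversed() on a list returns a list_reverseiterator

list_reverseiterator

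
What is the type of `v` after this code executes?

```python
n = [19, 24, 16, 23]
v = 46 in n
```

'in' operator returns bool

bool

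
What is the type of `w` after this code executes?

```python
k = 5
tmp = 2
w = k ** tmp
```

int ** positive int returns int (5 ** 2 = 25)

int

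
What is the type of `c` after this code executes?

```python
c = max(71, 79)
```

max() of ints returns int

int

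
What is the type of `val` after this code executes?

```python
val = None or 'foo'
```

'or' with None returns the other value ('foo', str)

str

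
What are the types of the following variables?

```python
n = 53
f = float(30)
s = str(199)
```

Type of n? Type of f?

n is int; f is float

int, float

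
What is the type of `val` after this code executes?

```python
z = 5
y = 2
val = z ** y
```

int ** positive int returns int (5 ** 2 = 25)

int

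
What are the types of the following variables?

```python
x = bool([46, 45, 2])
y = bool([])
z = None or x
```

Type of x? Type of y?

bool() returns bool; bool() returns bool

bool, bool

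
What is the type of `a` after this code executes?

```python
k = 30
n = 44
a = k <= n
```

Comparison operators return bool

bool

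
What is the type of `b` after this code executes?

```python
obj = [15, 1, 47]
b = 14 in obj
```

'in' operator returns bool

bool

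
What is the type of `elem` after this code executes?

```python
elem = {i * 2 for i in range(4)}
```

A set comprehension {expr for x in iterable} produces a set

set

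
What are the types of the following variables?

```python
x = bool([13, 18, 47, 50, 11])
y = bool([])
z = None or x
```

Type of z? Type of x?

None or <bool> returns the bool; bool() returns bool

bool, bool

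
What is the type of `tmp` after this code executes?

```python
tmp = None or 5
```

'or' with None returns the other value (5, int)

int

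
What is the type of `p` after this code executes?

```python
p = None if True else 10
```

Ternary: condition is True, if branch (None) taken → NoneType

NoneType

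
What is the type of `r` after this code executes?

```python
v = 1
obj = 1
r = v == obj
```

Equality comparison returns bool

bool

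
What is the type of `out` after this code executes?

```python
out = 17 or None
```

'or' returns first truthy value (17, int)

int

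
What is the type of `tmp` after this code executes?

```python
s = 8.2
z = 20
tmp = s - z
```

float - int returns float (8.2 - 20 = -11.8)

float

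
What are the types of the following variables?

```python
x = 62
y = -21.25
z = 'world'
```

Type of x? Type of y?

x is int; y is float

int, float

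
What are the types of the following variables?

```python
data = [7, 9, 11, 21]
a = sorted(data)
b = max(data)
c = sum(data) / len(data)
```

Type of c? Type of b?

int / int returns float; max of ints returns int

float, int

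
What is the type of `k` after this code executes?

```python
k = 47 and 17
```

'and' returns the last value when all truthy (17, which is int)

int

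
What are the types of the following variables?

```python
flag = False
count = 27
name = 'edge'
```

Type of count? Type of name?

count is int; name is str

int, str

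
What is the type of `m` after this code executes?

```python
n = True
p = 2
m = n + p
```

bool + int returns int (True is 1, so 1 + 2 = 3)

int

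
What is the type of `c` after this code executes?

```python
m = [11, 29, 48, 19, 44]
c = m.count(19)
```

list.count() returns int

int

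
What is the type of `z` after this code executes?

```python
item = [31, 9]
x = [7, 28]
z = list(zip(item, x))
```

list(zip(...)) returns a list of tuples

list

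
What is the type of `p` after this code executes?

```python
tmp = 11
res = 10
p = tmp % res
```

int % int returns int (11 % 10 = 1)

int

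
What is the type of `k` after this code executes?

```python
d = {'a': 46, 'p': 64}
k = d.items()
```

dict.items() returns a dict_items view

dict_items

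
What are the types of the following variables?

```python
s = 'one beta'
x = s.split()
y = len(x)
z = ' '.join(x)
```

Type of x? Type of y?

str.split() returns list; len() returns int

list, int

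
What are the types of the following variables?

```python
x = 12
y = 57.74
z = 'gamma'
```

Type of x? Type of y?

x is int; y is float

int, float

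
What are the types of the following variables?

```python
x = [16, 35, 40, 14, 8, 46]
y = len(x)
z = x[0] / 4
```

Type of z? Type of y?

int / int returns float; len() returns int

float, int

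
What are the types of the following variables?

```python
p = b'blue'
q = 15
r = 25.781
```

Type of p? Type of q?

p is bytes; q is int

bytes, int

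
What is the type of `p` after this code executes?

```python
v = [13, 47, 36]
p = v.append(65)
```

list.append() returns None (mutates in place)

NoneType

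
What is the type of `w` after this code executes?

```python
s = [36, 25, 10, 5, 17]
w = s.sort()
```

list.sort() returns None (sorts in place)

NoneType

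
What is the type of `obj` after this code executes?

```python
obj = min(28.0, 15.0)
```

min() of floats returns float

float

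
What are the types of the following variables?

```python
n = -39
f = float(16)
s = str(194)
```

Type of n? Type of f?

n is int; f is float

int, float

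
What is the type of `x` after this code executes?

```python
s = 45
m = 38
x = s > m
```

Comparison operators return bool

bool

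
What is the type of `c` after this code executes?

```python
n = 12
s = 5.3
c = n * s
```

int * float returns float (12 * 5.3 = 63.6)

float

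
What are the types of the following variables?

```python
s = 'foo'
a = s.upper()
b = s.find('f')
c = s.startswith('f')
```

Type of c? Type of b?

str.startswith() returns bool; str.find() returns int

bool, int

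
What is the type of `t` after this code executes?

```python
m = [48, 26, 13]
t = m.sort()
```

list.sort() returns None (sorts in place)

NoneType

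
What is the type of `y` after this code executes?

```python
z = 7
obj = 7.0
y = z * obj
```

int * float returns float (7 * 7.0 = 49.0)

float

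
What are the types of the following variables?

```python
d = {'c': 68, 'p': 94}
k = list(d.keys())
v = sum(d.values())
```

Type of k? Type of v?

list(...) returns list; sum of int values returns int

list, int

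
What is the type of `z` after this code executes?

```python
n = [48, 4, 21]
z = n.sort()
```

list.sort() returns None (sorts in place)

NoneType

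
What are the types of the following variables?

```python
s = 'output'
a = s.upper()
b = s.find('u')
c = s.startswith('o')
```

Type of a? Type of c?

str.upper() returns str; str.startswith() returns bool

str, bool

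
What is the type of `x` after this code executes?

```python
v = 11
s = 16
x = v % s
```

int % int returns int (11 % 16 = 11)

int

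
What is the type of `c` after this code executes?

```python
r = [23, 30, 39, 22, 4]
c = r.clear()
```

list.clear() returns None

NoneType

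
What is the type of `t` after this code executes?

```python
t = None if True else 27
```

Ternary: condition is True, if branch (None) taken → NoneType

NoneType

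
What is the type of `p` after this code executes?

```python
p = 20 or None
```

'or' returns first truthy value (20, int)

int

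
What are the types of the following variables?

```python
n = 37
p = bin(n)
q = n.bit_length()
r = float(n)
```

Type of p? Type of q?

bin() returns str; int.bit_length() returns int

str, int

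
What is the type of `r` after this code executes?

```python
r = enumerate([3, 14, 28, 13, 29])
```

enumerate() returns an enumerate iterator object

enumerate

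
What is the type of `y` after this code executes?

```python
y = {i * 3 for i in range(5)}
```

A set comprehension {expr for x in iterable} produces a set

set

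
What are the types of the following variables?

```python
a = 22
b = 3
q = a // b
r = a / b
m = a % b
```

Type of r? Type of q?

int / int returns float; int // int returns int

float, int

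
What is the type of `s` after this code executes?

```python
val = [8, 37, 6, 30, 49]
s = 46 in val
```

'in' operator returns bool

bool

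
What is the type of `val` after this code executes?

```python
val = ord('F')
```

ord() returns int (Unicode code point)

int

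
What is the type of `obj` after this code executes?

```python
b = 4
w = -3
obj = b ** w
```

int ** negative int returns float

float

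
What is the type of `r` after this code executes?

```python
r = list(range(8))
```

list(range(...)) returns list

list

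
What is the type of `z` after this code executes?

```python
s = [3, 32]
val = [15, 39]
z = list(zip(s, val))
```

list(zip(...)) returns a list of tuples

list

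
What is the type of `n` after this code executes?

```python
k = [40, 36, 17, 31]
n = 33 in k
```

'in' operator returns bool

bool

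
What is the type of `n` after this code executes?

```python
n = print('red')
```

print() returns None

NoneType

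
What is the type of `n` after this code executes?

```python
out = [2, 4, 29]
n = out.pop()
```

list.pop() returns the popped element (int here)

int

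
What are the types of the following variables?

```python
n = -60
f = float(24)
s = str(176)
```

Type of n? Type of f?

n is int; f is float

int, float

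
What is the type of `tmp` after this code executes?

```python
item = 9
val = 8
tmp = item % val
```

int % int returns int (9 % 8 = 1)

int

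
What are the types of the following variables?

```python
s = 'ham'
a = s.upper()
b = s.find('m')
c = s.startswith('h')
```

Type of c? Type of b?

str.startswith() returns bool; str.find() returns int

bool, int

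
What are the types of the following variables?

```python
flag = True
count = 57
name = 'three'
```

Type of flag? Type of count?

flag is bool; count is int

bool, int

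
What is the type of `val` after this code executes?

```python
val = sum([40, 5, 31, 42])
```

sum() of ints returns int

int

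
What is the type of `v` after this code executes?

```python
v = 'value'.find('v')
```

str.find() returns int (index, or -1)

int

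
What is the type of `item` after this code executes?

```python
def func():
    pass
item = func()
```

A function with no return statement returns None

NoneType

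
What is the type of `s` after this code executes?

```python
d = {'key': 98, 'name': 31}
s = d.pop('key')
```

dict.pop() returns the value (int)

int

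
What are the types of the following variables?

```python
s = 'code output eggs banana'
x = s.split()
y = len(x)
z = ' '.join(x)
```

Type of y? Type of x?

len() returns int; str.split() returns list

int, list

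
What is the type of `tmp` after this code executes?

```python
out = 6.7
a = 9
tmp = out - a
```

float - int returns float (6.7 - 9 = -2.3)

float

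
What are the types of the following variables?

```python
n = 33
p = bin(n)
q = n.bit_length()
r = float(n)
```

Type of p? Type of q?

bin() returns str; int.bit_length() returns int

str, int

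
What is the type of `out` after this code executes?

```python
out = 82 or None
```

'or' returns first truthy value (82, int)

int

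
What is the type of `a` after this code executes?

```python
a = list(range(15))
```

list(range(...)) returns list

list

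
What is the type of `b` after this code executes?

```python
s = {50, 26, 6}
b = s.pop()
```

Popping from a set of ints returns int

int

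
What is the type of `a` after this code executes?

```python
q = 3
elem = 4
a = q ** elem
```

int ** positive int returns int (3 ** 4 = 81)

int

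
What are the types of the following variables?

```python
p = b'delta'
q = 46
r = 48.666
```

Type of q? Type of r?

q is int; r is float

int, float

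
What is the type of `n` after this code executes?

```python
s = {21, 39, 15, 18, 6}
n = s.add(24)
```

set.add() returns None (mutates in place)

NoneType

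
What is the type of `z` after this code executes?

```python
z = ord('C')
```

ord() returns int (Unicode code point)

int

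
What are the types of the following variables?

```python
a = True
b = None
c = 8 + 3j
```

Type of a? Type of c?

a is bool; c is complex

bool, complex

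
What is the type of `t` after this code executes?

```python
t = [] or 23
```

'or' returns first truthy value (23, which is int)

int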